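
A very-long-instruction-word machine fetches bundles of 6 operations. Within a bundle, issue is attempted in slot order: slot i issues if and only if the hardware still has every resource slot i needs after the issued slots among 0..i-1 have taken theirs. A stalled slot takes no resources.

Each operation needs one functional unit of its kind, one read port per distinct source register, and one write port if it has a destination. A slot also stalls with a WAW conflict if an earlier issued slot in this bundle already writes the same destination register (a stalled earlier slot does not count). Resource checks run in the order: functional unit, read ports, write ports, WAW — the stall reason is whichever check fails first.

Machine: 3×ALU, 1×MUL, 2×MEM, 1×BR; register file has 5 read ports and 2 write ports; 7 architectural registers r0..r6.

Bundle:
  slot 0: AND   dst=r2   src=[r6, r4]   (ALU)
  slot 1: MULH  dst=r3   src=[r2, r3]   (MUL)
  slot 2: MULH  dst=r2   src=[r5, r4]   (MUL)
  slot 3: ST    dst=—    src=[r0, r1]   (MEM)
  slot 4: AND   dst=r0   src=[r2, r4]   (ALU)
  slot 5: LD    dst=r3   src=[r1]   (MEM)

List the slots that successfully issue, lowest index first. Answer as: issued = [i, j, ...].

#0 ALU src=r6,r4 dispatched  <A:2 Mu:1 Ld:2 B:1 rd:3 wr:1>
#1 MUL src=r2,r3 dispatched  <A:2 Mu:0 Ld:2 B:1 rd:1 wr:0>
#2 MUL src=r5,r4 held:FU  <A:2 Mu:0 Ld:2 B:1 rd:1 wr:0>
#3 MEM src=r0,r1 held:RD_PORT  <A:2 Mu:0 Ld:2 B:1 rd:1 wr:0>
#4 ALU src=r2,r4 held:RD_PORT  <A:2 Mu:0 Ld:2 B:1 rd:1 wr:0>
#5 MEM src=r1 held:WR_PORT  <A:2 Mu:0 Ld:2 B:1 rd:1 wr:0>

issued = [0, 1]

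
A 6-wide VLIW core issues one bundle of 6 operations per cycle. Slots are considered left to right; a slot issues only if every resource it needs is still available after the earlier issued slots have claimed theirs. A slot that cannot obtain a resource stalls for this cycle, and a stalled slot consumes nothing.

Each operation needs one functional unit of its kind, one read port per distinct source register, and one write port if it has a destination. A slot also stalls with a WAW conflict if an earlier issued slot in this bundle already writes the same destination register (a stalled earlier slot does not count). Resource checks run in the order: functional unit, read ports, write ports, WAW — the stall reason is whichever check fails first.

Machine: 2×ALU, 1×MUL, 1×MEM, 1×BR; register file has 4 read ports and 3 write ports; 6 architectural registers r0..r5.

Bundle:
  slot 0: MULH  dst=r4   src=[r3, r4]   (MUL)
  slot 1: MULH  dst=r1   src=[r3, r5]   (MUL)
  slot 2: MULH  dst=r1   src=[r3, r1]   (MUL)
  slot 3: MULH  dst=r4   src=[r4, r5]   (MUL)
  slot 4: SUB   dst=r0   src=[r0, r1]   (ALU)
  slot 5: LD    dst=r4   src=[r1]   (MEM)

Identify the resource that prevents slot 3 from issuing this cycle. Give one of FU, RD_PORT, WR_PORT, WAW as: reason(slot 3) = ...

  0. MUL→r4 ⇒ go  {2A/0Mu/1Ld/1B | 2r 2w}
  1. MUL→r1 ⇒ no(FU)  {2A/0Mu/1Ld/1B | 2r 2w}
  2. MUL→r1 ⇒ no(FU)  {2A/0Mu/1Ld/1B | 2r 2w}
  3. MUL→r4 ⇒ no(FU)  {2A/0Mu/1Ld/1B | 2r 2w}
  4. ALU→r0 ⇒ go  {1A/0Mu/1Ld/1B | 0r 1w}
  5. MEM→r4 ⇒ no(RD_PORT)  {1A/0Mu/1Ld/1B | 0r 1w}

reason(slot 3) = FU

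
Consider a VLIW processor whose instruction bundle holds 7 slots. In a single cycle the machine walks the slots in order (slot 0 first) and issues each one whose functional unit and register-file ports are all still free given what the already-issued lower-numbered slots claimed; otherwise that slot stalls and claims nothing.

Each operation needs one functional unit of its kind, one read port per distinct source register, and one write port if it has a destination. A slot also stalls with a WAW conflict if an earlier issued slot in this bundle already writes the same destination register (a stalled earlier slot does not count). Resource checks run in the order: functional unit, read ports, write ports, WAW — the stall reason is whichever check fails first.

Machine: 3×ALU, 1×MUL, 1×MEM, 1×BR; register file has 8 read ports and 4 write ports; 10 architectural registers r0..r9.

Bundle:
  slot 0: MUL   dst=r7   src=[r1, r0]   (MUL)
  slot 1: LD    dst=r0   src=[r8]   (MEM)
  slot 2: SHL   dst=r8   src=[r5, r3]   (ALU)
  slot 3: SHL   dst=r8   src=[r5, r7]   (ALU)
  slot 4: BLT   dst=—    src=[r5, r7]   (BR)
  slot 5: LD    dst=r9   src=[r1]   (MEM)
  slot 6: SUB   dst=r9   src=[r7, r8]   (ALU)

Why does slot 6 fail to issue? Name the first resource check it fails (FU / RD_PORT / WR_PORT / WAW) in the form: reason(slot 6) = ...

slot 0 (MUL): ISSUE — free A3,Mu0,Ld1,B1 rp6 wp3
slot 1 (MEM): ISSUE — free A3,Mu0,Ld0,B1 rp5 wp2
slot 2 (ALU): ISSUE — free A2,Mu0,Ld0,B1 rp3 wp1
slot 3 (ALU): stall WAW — free A2,Mu0,Ld0,B1 rp3 wp1
slot 4 (BR): ISSUE — free A2,Mu0,Ld0,B0 rp1 wp1
slot 5 (MEM): stall FU — free A2,Mu0,Ld0,B0 rp1 wp1
slot 6 (ALU): stall RD_PORT — free A2,Mu0,Ld0,B0 rp1 wp1

reason(slot 6) = RD_PORT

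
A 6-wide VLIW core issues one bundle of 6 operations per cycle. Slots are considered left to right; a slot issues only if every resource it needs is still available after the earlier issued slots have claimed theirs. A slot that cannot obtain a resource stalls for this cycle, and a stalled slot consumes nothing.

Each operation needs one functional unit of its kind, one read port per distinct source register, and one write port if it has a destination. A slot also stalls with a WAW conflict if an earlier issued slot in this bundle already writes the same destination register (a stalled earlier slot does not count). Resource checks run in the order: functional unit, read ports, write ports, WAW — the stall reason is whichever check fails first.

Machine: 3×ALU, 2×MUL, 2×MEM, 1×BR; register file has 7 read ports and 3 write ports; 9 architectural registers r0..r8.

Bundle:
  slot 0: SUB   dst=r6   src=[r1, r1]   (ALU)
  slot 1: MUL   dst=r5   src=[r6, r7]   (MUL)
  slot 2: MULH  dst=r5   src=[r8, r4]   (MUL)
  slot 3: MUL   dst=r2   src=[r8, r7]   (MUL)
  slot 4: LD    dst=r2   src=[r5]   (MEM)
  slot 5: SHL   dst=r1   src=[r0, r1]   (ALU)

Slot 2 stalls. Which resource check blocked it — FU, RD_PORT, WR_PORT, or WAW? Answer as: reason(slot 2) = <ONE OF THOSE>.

reason(slot 2) = WAW

(0) want 1×ALU +1rd +1wr — yes → AL2|MU2|ME2|BR1|rd6|wr2
(1) want 1×MUL +2rd +1wr — yes → AL2|MU1|ME2|BR1|rd4|wr1
(2) want 1×MUL +2rd +1wr — WAW → AL2|MU1|ME2|BR1|rd4|wr1
(3) want 1×MUL +2rd +1wr — yes → AL2|MU0|ME2|BR1|rd2|wr0
(4) want 1×MEM +1rd +1wr — WR_PORT → AL2|MU0|ME2|BR1|rd2|wr0
(5) want 1×ALU +2rd +1wr — WR_PORT → AL2|MU0|ME2|BR1|rd2|wr0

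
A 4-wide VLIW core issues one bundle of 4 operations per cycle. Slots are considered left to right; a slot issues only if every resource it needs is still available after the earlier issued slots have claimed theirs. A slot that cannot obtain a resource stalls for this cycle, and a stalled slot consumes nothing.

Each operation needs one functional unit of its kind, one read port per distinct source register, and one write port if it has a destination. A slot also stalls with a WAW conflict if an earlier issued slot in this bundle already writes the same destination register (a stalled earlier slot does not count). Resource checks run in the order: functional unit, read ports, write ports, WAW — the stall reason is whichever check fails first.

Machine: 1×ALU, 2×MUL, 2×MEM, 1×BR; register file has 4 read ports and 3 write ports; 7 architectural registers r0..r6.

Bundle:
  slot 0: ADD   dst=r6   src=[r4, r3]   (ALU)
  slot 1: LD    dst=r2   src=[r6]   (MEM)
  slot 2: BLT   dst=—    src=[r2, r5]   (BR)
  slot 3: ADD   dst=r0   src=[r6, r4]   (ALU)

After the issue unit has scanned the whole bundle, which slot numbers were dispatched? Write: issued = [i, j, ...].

issued = [0, 1]

  0. ALU→r6 ⇒ go  {0A/2Mu/2Ld/1B | 2r 2w}
  1. MEM→r2 ⇒ go  {0A/2Mu/1Ld/1B | 1r 1w}
  2. BR ⇒ no(RD_PORT)  {0A/2Mu/1Ld/1B | 1r 1w}
  3. ALU→r0 ⇒ no(FU)  {0A/2Mu/1Ld/1B | 1r 1w}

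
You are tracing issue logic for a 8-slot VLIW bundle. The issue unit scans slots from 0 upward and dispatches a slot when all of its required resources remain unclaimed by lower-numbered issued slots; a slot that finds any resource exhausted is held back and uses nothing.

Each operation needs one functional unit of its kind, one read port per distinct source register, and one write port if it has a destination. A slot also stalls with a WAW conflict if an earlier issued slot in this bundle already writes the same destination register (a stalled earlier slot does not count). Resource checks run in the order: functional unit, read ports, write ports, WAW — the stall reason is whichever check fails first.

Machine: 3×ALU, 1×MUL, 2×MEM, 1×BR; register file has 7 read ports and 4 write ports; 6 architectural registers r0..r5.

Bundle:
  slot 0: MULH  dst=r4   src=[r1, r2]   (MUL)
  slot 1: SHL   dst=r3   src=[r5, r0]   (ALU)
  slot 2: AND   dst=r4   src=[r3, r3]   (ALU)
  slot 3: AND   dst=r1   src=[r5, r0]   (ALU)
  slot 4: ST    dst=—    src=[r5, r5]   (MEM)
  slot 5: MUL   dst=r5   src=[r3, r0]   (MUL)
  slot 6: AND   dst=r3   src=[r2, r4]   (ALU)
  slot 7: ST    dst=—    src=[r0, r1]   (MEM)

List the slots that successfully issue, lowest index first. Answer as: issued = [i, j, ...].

issued = [0, 1, 3, 4]

slot 0 (MUL): ISSUE — free A3,Mu0,Ld2,B1 rp5 wp3
slot 1 (ALU): ISSUE — free A2,Mu0,Ld2,B1 rp3 wp2
slot 2 (ALU): stall WAW — free A2,Mu0,Ld2,B1 rp3 wp2
slot 3 (ALU): ISSUE — free A1,Mu0,Ld2,B1 rp1 wp1
slot 4 (MEM): ISSUE — free A1,Mu0,Ld1,B1 rp0 wp1
slot 5 (MUL): stall FU — free A1,Mu0,Ld1,B1 rp0 wp1
slot 6 (ALU): stall RD_PORT — free A1,Mu0,Ld1,B1 rp0 wp1
slot 7 (MEM): stall RD_PORT — free A1,Mu0,Ld1,B1 rp0 wp1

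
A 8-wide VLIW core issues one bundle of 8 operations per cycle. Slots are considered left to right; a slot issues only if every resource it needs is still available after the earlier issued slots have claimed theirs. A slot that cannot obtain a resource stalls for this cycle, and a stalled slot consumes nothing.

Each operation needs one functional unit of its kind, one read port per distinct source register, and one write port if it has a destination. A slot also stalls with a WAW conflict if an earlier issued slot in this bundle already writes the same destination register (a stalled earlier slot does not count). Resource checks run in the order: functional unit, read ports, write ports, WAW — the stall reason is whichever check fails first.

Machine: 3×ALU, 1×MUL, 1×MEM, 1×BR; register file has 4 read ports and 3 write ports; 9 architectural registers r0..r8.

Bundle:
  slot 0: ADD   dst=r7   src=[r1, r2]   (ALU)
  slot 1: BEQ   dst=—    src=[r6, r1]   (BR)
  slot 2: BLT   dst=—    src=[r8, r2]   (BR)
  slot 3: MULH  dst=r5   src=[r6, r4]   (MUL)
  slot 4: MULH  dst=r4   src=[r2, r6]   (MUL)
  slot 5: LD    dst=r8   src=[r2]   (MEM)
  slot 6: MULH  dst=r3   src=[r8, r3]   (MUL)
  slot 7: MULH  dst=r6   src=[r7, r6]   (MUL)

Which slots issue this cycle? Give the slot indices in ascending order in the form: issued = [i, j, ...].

issued = [0, 1]

[0] ALU needs rd=2 wr=1: ok; after: ALU=2 MUL=1 MEM=1 BR=1, R=2, W=2
[1] BR needs rd=2 wr=0: ok; after: ALU=2 MUL=1 MEM=1 BR=0, R=0, W=2
[2] BR needs rd=2 wr=0: FU; after: ALU=2 MUL=1 MEM=1 BR=0, R=0, W=2
[3] MUL needs rd=2 wr=1: RD_PORT; after: ALU=2 MUL=1 MEM=1 BR=0, R=0, W=2
[4] MUL needs rd=2 wr=1: RD_PORT; after: ALU=2 MUL=1 MEM=1 BR=0, R=0, W=2
[5] MEM needs rd=1 wr=1: RD_PORT; after: ALU=2 MUL=1 MEM=1 BR=0, R=0, W=2
[6] MUL needs rd=2 wr=1: RD_PORT; after: ALU=2 MUL=1 MEM=1 BR=0, R=0, W=2
[7] MUL needs rd=2 wr=1: RD_PORT; after: ALU=2 MUL=1 MEM=1 BR=0, R=0, W=2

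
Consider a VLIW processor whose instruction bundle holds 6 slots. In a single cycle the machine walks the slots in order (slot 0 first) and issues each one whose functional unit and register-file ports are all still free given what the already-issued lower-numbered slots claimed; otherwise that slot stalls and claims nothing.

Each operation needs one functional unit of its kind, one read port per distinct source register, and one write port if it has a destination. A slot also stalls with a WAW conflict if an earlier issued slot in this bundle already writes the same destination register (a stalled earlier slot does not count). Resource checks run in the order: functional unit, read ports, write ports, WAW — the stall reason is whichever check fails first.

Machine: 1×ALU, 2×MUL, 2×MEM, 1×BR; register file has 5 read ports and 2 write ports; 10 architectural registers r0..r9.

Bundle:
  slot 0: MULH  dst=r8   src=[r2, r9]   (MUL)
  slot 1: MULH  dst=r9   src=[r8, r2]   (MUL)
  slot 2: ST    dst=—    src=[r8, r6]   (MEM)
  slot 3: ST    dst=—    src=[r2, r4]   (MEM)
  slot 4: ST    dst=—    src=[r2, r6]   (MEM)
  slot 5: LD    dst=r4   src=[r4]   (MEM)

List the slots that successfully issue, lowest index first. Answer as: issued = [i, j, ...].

issued = [0, 1]

[0] MUL needs rd=2 wr=1: ok; after: ALU=1 MUL=1 MEM=2 BR=1, R=3, W=1
[1] MUL needs rd=2 wr=1: ok; after: ALU=1 MUL=0 MEM=2 BR=1, R=1, W=0
[2] MEM needs rd=2 wr=0: RD_PORT; after: ALU=1 MUL=0 MEM=2 BR=1, R=1, W=0
[3] MEM needs rd=2 wr=0: RD_PORT; after: ALU=1 MUL=0 MEM=2 BR=1, R=1, W=0
[4] MEM needs rd=2 wr=0: RD_PORT; after: ALU=1 MUL=0 MEM=2 BR=1, R=1, W=0
[5] MEM needs rd=1 wr=1: WR_PORT; after: ALU=1 MUL=0 MEM=2 BR=1, R=1, W=0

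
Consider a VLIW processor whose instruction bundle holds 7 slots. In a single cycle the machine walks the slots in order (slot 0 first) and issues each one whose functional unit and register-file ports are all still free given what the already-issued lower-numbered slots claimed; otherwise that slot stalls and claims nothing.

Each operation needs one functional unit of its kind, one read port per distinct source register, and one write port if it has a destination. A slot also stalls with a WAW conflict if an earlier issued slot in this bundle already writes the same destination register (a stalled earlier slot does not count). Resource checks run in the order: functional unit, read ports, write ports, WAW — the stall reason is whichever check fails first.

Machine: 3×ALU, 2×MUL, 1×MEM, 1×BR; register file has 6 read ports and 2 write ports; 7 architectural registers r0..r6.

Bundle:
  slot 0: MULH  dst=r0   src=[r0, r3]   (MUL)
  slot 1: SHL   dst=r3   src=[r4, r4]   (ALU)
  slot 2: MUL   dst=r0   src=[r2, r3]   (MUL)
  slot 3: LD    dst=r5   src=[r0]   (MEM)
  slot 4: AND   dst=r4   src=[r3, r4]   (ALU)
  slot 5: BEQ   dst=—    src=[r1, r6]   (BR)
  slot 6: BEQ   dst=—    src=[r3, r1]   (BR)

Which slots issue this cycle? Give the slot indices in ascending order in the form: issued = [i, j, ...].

issued = [0, 1, 5]

slot 0 (MUL): ISSUE — free A3,Mu1,Ld1,B1 rp4 wp1
slot 1 (ALU): ISSUE — free A2,Mu1,Ld1,B1 rp3 wp0
slot 2 (MUL): stall WR_PORT — free A2,Mu1,Ld1,B1 rp3 wp0
slot 3 (MEM): stall WR_PORT — free A2,Mu1,Ld1,B1 rp3 wp0
slot 4 (ALU): stall WR_PORT — free A2,Mu1,Ld1,B1 rp3 wp0
slot 5 (BR): ISSUE — free A2,Mu1,Ld1,B0 rp1 wp0
slot 6 (BR): stall FU — free A2,Mu1,Ld1,B0 rp1 wp0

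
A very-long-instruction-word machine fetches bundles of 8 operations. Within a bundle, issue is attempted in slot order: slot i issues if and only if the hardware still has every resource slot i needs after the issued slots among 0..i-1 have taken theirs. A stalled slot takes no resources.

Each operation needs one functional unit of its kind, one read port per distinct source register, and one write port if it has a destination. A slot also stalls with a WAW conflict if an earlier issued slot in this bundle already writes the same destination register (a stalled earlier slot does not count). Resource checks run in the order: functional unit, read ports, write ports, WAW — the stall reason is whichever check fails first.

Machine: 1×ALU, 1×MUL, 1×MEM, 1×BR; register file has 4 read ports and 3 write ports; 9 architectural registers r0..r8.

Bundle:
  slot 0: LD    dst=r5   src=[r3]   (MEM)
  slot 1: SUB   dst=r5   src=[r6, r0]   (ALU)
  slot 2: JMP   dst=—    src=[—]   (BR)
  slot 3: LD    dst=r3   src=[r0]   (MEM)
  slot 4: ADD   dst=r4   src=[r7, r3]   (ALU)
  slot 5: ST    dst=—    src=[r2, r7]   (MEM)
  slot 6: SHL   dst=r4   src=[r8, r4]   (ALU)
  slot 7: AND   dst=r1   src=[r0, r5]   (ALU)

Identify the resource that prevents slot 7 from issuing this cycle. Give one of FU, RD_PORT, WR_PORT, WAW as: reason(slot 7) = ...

reason(slot 7) = FU

(0) want 1×MEM +1rd +1wr — yes → AL1|MU1|ME0|BR1|rd3|wr2
(1) want 1×ALU +2rd +1wr — WAW → AL1|MU1|ME0|BR1|rd3|wr2
(2) want 1×BR +0rd +0wr — yes → AL1|MU1|ME0|BR0|rd3|wr2
(3) want 1×MEM +1rd +1wr — FU → AL1|MU1|ME0|BR0|rd3|wr2
(4) want 1×ALU +2rd +1wr — yes → AL0|MU1|ME0|BR0|rd1|wr1
(5) want 1×MEM +2rd +0wr — FU → AL0|MU1|ME0|BR0|rd1|wr1
(6) want 1×ALU +2rd +1wr — FU → AL0|MU1|ME0|BR0|rd1|wr1
(7) want 1×ALU +2rd +1wr — FU → AL0|MU1|ME0|BR0|rd1|wr1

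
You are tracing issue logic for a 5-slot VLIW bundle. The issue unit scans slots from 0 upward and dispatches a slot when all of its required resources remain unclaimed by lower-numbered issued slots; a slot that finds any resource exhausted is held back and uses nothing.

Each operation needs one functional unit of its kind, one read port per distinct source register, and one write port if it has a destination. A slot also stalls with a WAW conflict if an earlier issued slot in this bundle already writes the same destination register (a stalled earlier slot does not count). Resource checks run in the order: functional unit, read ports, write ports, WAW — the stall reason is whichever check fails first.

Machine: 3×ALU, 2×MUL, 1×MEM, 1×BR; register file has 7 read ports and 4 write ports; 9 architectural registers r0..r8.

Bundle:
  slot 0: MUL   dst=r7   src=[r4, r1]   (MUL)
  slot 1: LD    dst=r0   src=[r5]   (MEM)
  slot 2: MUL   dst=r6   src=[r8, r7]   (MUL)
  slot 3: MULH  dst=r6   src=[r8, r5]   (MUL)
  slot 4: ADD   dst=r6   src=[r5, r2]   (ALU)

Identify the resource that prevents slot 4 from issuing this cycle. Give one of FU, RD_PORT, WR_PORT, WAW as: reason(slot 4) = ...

[0] MUL needs rd=2 wr=1: ok; after: ALU=3 MUL=1 MEM=1 BR=1, R=5, W=3
[1] MEM needs rd=1 wr=1: ok; after: ALU=3 MUL=1 MEM=0 BR=1, R=4, W=2
[2] MUL needs rd=2 wr=1: ok; after: ALU=3 MUL=0 MEM=0 BR=1, R=2, W=1
[3] MUL needs rd=2 wr=1: FU; after: ALU=3 MUL=0 MEM=0 BR=1, R=2, W=1
[4] ALU needs rd=2 wr=1: WAW; after: ALU=3 MUL=0 MEM=0 BR=1, R=2, W=1

reason(slot 4) = WAW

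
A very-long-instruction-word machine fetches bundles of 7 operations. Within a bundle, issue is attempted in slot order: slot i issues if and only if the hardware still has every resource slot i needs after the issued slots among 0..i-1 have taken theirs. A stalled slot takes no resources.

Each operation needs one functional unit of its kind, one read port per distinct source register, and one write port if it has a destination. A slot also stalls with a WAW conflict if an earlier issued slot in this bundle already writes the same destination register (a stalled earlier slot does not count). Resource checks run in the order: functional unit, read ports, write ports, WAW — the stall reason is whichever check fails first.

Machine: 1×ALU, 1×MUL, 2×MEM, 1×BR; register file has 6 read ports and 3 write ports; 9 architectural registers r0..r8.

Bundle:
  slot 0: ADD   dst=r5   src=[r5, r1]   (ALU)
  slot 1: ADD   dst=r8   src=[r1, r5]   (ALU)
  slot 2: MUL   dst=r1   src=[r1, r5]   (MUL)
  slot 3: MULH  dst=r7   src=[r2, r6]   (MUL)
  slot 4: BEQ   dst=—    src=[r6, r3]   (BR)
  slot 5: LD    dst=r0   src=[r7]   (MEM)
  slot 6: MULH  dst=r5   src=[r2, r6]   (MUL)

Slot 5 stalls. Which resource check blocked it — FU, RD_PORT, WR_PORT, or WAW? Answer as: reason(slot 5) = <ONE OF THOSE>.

#0 ALU src=r5,r1 dispatched  <A:0 Mu:1 Ld:2 B:1 rd:4 wr:2>
#1 ALU src=r1,r5 held:FU  <A:0 Mu:1 Ld:2 B:1 rd:4 wr:2>
#2 MUL src=r1,r5 dispatched  <A:0 Mu:0 Ld:2 B:1 rd:2 wr:1>
#3 MUL src=r2,r6 held:FU  <A:0 Mu:0 Ld:2 B:1 rd:2 wr:1>
#4 BR src=r6,r3 dispatched  <A:0 Mu:0 Ld:2 B:0 rd:0 wr:1>
#5 MEM src=r7 held:RD_PORT  <A:0 Mu:0 Ld:2 B:0 rd:0 wr:1>
#6 MUL src=r2,r6 held:FU  <A:0 Mu:0 Ld:2 B:0 rd:0 wr:1>

reason(slot 5) = RD_PORT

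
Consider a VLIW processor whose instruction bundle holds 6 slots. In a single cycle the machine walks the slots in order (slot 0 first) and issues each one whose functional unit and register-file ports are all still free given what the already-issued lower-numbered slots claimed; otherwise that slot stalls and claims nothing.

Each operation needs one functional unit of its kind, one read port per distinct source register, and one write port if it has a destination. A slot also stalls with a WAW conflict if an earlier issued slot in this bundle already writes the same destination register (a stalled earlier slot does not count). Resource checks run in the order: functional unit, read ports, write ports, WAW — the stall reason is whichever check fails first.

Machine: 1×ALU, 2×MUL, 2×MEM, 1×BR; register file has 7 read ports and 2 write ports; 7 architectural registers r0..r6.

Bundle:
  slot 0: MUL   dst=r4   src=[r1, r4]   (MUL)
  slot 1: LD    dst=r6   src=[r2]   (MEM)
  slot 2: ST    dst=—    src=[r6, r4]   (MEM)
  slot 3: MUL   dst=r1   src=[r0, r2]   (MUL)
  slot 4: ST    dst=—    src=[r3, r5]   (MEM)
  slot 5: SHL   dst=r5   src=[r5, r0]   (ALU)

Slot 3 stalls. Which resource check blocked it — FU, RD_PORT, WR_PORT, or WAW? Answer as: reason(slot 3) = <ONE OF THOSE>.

reason(slot 3) = WR_PORT

[0] MUL needs rd=2 wr=1: ok; after: ALU=1 MUL=1 MEM=2 BR=1, R=5, W=1
[1] MEM needs rd=1 wr=1: ok; after: ALU=1 MUL=1 MEM=1 BR=1, R=4, W=0
[2] MEM needs rd=2 wr=0: ok; after: ALU=1 MUL=1 MEM=0 BR=1, R=2, W=0
[3] MUL needs rd=2 wr=1: WR_PORT; after: ALU=1 MUL=1 MEM=0 BR=1, R=2, W=0
[4] MEM needs rd=2 wr=0: FU; after: ALU=1 MUL=1 MEM=0 BR=1, R=2, W=0
[5] ALU needs rd=2 wr=1: WR_PORT; after: ALU=1 MUL=1 MEM=0 BR=1, R=2, W=0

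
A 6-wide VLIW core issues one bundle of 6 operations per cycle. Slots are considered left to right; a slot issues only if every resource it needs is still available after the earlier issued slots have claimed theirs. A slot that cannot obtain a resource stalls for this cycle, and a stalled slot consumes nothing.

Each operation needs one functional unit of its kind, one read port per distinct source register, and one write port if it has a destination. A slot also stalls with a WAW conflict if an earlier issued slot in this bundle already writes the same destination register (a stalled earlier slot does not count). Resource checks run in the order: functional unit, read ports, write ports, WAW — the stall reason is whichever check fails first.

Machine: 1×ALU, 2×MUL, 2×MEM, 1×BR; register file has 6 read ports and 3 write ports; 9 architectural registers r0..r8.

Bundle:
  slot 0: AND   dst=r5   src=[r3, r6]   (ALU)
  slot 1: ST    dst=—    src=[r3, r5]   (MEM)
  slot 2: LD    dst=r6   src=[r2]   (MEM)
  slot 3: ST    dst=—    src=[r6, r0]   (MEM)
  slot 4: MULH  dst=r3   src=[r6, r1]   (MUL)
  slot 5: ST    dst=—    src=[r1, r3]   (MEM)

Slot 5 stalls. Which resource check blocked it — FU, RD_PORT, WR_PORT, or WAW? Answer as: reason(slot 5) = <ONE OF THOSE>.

(0) want 1×ALU +2rd +1wr — yes → AL0|MU2|ME2|BR1|rd4|wr2
(1) want 1×MEM +2rd +0wr — yes → AL0|MU2|ME1|BR1|rd2|wr2
(2) want 1×MEM +1rd +1wr — yes → AL0|MU2|ME0|BR1|rd1|wr1
(3) want 1×MEM +2rd +0wr — FU → AL0|MU2|ME0|BR1|rd1|wr1
(4) want 1×MUL +2rd +1wr — RD_PORT → AL0|MU2|ME0|BR1|rd1|wr1
(5) want 1×MEM +2rd +0wr — FU → AL0|MU2|ME0|BR1|rd1|wr1

reason(slot 5) = FU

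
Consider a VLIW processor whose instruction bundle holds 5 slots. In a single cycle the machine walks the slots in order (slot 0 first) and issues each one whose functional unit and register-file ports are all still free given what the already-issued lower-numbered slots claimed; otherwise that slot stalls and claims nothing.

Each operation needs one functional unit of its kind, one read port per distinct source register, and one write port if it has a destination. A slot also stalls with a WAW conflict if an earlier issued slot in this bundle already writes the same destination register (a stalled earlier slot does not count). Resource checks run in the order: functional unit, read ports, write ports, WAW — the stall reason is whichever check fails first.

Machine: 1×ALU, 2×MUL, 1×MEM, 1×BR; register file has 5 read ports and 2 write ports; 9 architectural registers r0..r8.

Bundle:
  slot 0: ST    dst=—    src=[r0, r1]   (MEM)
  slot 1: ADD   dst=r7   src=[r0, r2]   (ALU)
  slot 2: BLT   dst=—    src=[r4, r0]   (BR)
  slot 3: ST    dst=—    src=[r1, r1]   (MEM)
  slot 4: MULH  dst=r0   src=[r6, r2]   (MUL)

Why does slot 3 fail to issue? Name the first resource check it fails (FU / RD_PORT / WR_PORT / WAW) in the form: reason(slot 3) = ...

reason(slot 3) = FU

slot 0 (MEM): ISSUE — free A1,Mu2,Ld0,B1 rp3 wp2
slot 1 (ALU): ISSUE — free A0,Mu2,Ld0,B1 rp1 wp1
slot 2 (BR): stall RD_PORT — free A0,Mu2,Ld0,B1 rp1 wp1
slot 3 (MEM): stall FU — free A0,Mu2,Ld0,B1 rp1 wp1
slot 4 (MUL): stall RD_PORT — free A0,Mu2,Ld0,B1 rp1 wp1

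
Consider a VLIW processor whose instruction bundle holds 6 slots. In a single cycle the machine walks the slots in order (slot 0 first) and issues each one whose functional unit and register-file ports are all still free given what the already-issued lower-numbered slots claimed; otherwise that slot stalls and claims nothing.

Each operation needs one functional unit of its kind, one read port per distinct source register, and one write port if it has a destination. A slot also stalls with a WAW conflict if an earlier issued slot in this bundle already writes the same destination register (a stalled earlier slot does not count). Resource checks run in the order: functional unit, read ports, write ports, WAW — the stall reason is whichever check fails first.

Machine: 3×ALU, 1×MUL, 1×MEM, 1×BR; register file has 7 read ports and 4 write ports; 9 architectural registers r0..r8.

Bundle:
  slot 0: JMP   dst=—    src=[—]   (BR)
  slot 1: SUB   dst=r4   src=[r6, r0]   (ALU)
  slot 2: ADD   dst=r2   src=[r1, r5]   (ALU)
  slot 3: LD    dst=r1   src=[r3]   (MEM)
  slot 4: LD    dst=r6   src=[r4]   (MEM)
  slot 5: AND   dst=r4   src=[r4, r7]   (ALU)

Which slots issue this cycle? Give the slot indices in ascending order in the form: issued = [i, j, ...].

#0 BR src=- dispatched  <A:3 Mu:1 Ld:1 B:0 rd:7 wr:4>
#1 ALU src=r6,r0 dispatched  <A:2 Mu:1 Ld:1 B:0 rd:5 wr:3>
#2 ALU src=r1,r5 dispatched  <A:1 Mu:1 Ld:1 B:0 rd:3 wr:2>
#3 MEM src=r3 dispatched  <A:1 Mu:1 Ld:0 B:0 rd:2 wr:1>
#4 MEM src=r4 held:FU  <A:1 Mu:1 Ld:0 B:0 rd:2 wr:1>
#5 ALU src=r4,r7 held:WAW  <A:1 Mu:1 Ld:0 B:0 rd:2 wr:1>

issued = [0, 1, 2, 3]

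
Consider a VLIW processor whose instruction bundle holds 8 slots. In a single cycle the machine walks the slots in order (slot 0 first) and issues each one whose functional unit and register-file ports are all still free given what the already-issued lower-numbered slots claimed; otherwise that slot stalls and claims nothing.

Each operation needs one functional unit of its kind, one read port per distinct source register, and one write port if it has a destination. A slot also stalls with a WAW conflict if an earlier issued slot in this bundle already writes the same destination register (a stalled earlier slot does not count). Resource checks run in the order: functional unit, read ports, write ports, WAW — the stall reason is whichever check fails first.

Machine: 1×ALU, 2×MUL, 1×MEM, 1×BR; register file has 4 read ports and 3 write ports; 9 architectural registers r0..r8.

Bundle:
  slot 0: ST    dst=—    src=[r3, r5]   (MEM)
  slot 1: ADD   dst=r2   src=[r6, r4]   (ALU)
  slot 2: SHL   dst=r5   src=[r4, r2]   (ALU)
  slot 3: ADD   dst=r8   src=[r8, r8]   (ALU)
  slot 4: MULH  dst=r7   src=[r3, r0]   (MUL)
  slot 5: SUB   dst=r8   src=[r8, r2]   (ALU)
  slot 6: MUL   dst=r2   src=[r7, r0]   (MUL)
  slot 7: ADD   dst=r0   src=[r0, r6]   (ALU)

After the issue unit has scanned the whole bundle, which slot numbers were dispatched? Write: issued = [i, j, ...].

(0) want 1×MEM +2rd +0wr — yes → AL1|MU2|ME0|BR1|rd2|wr3
(1) want 1×ALU +2rd +1wr — yes → AL0|MU2|ME0|BR1|rd0|wr2
(2) want 1×ALU +2rd +1wr — FU → AL0|MU2|ME0|BR1|rd0|wr2
(3) want 1×ALU +1rd +1wr — FU → AL0|MU2|ME0|BR1|rd0|wr2
(4) want 1×MUL +2rd +1wr — RD_PORT → AL0|MU2|ME0|BR1|rd0|wr2
(5) want 1×ALU +2rd +1wr — FU → AL0|MU2|ME0|BR1|rd0|wr2
(6) want 1×MUL +2rd +1wr — RD_PORT → AL0|MU2|ME0|BR1|rd0|wr2
(7) want 1×ALU +2rd +1wr — FU → AL0|MU2|ME0|BR1|rd0|wr2

issued = [0, 1]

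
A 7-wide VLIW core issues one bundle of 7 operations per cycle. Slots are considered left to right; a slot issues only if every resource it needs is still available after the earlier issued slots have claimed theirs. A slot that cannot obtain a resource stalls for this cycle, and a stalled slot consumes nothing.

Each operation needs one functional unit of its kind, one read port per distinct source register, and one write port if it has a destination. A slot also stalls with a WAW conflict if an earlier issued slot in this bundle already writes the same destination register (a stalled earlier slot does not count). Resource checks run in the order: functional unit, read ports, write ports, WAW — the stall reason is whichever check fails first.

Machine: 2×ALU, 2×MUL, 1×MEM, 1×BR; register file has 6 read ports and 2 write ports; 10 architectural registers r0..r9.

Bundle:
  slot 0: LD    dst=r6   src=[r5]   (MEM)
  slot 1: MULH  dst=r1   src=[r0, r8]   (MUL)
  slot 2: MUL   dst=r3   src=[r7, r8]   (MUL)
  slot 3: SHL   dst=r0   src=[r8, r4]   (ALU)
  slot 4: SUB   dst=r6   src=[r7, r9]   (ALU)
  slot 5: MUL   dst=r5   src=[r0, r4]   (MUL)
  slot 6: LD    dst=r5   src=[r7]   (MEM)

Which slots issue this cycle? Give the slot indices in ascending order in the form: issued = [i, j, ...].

issued = [0, 1]

[0] MEM needs rd=1 wr=1: ok; after: ALU=2 MUL=2 MEM=0 BR=1, R=5, W=1
[1] MUL needs rd=2 wr=1: ok; after: ALU=2 MUL=1 MEM=0 BR=1, R=3, W=0
[2] MUL needs rd=2 wr=1: WR_PORT; after: ALU=2 MUL=1 MEM=0 BR=1, R=3, W=0
[3] ALU needs rd=2 wr=1: WR_PORT; after: ALU=2 MUL=1 MEM=0 BR=1, R=3, W=0
[4] ALU needs rd=2 wr=1: WR_PORT; after: ALU=2 MUL=1 MEM=0 BR=1, R=3, W=0
[5] MUL needs rd=2 wr=1: WR_PORT; after: ALU=2 MUL=1 MEM=0 BR=1, R=3, W=0
[6] MEM needs rd=1 wr=1: FU; after: ALU=2 MUL=1 MEM=0 BR=1, R=3, W=0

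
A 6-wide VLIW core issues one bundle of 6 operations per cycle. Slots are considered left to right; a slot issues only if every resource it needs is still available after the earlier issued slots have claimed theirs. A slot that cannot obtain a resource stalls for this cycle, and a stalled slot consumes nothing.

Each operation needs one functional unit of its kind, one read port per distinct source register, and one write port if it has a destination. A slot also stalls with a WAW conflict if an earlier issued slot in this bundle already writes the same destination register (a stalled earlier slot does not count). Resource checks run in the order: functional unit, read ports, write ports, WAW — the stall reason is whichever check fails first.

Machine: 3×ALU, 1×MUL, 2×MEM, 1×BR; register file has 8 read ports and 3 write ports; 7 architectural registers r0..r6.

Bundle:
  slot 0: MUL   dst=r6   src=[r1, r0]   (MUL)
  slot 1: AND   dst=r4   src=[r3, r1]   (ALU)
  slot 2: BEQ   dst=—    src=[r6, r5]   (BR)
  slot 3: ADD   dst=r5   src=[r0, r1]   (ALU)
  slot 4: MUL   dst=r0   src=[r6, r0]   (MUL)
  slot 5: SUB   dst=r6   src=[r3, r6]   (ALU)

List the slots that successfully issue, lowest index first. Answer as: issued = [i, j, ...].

issued = [0, 1, 2, 3]

[0] MUL needs rd=2 wr=1: ok; after: ALU=3 MUL=0 MEM=2 BR=1, R=6, W=2
[1] ALU needs rd=2 wr=1: ok; after: ALU=2 MUL=0 MEM=2 BR=1, R=4, W=1
[2] BR needs rd=2 wr=0: ok; after: ALU=2 MUL=0 MEM=2 BR=0, R=2, W=1
[3] ALU needs rd=2 wr=1: ok; after: ALU=1 MUL=0 MEM=2 BR=0, R=0, W=0
[4] MUL needs rd=2 wr=1: FU; after: ALU=1 MUL=0 MEM=2 BR=0, R=0, W=0
[5] ALU needs rd=2 wr=1: RD_PORT; after: ALU=1 MUL=0 MEM=2 BR=0, R=0, W=0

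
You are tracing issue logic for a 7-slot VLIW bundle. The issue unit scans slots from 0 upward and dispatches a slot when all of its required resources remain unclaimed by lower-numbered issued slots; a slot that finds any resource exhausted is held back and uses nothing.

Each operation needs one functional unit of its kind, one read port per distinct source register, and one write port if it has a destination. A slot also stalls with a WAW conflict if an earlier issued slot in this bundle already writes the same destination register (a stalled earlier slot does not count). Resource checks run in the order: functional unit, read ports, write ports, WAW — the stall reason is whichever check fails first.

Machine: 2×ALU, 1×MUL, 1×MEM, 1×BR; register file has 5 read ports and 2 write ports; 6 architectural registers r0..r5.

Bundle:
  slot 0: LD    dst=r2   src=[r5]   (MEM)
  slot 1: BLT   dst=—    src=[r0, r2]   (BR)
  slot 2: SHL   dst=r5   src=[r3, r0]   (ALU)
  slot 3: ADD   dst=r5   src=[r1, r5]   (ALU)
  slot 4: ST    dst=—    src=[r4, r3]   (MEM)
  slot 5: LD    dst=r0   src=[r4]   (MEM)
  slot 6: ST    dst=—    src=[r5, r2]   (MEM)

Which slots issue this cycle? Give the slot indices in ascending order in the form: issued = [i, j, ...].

issued = [0, 1, 2]

#0 MEM src=r5 dispatched  <A:2 Mu:1 Ld:0 B:1 rd:4 wr:1>
#1 BR src=r0,r2 dispatched  <A:2 Mu:1 Ld:0 B:0 rd:2 wr:1>
#2 ALU src=r3,r0 dispatched  <A:1 Mu:1 Ld:0 B:0 rd:0 wr:0>
#3 ALU src=r1,r5 held:RD_PORT  <A:1 Mu:1 Ld:0 B:0 rd:0 wr:0>
#4 MEM src=r4,r3 held:FU  <A:1 Mu:1 Ld:0 B:0 rd:0 wr:0>
#5 MEM src=r4 held:FU  <A:1 Mu:1 Ld:0 B:0 rd:0 wr:0>
#6 MEM src=r5,r2 held:FU  <A:1 Mu:1 Ld:0 B:0 rd:0 wr:0>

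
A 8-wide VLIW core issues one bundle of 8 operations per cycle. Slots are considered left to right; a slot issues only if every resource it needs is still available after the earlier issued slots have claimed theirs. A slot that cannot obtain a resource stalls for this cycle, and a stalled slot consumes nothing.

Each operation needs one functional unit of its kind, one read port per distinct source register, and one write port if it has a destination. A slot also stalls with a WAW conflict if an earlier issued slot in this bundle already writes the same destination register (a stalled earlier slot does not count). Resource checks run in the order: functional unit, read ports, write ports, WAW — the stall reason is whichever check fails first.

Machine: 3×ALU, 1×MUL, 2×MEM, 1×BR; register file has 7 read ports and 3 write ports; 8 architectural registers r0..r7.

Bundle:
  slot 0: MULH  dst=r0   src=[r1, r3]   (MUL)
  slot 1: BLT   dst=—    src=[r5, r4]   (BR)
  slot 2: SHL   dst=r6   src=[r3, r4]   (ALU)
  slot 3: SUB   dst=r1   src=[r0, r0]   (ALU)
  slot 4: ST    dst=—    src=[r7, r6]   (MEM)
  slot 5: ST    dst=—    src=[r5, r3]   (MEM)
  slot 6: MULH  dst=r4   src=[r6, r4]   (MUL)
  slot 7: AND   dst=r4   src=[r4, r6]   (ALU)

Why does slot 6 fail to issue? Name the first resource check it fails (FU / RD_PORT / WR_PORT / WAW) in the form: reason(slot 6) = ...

reason(slot 6) = FU

#0 MUL src=r1,r3 dispatched  <A:3 Mu:0 Ld:2 B:1 rd:5 wr:2>
#1 BR src=r5,r4 dispatched  <A:3 Mu:0 Ld:2 B:0 rd:3 wr:2>
#2 ALU src=r3,r4 dispatched  <A:2 Mu:0 Ld:2 B:0 rd:1 wr:1>
#3 ALU src=r0,r0 dispatched  <A:1 Mu:0 Ld:2 B:0 rd:0 wr:0>
#4 MEM src=r7,r6 held:RD_PORT  <A:1 Mu:0 Ld:2 B:0 rd:0 wr:0>
#5 MEM src=r5,r3 held:RD_PORT  <A:1 Mu:0 Ld:2 B:0 rd:0 wr:0>
#6 MUL src=r6,r4 held:FU  <A:1 Mu:0 Ld:2 B:0 rd:0 wr:0>
#7 ALU src=r4,r6 held:RD_PORT  <A:1 Mu:0 Ld:2 B:0 rd:0 wr:0>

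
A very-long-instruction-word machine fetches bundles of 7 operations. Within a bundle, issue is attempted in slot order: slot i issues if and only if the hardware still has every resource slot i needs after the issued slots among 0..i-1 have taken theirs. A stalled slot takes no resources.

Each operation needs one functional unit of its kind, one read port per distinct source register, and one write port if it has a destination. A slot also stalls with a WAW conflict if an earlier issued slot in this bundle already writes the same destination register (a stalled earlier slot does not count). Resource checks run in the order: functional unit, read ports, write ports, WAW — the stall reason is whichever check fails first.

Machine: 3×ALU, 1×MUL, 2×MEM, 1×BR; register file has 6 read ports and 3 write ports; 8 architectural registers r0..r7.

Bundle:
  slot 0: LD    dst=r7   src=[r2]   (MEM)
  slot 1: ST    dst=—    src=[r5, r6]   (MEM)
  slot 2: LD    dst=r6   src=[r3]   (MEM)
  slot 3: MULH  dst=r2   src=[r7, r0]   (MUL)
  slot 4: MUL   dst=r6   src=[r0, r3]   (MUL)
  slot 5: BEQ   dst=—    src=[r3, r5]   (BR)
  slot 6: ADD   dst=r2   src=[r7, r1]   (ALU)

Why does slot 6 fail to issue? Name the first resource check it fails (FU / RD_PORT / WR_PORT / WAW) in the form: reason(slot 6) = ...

(0) want 1×MEM +1rd +1wr — yes → AL3|MU1|ME1|BR1|rd5|wr2
(1) want 1×MEM +2rd +0wr — yes → AL3|MU1|ME0|BR1|rd3|wr2
(2) want 1×MEM +1rd +1wr — FU → AL3|MU1|ME0|BR1|rd3|wr2
(3) want 1×MUL +2rd +1wr — yes → AL3|MU0|ME0|BR1|rd1|wr1
(4) want 1×MUL +2rd +1wr — FU → AL3|MU0|ME0|BR1|rd1|wr1
(5) want 1×BR +2rd +0wr — RD_PORT → AL3|MU0|ME0|BR1|rd1|wr1
(6) want 1×ALU +2rd +1wr — RD_PORT → AL3|MU0|ME0|BR1|rd1|wr1

reason(slot 6) = RD_PORT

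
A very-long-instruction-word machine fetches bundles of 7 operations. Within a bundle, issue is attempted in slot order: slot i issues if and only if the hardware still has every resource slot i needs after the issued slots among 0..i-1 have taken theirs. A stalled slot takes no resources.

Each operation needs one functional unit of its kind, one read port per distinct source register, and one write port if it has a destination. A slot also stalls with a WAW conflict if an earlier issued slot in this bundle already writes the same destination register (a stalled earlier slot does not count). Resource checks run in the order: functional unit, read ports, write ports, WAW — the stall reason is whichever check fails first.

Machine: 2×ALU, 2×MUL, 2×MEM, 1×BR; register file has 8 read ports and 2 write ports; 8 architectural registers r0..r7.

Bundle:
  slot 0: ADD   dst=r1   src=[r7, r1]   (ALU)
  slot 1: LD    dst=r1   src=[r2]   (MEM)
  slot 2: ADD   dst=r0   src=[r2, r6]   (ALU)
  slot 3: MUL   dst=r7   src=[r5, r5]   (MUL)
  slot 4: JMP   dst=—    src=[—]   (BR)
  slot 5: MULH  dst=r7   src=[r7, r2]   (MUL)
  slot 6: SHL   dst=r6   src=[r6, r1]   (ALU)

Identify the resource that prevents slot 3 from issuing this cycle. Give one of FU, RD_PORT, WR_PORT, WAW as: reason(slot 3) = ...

#0 ALU src=r7,r1 dispatched  <A:1 Mu:2 Ld:2 B:1 rd:6 wr:1>
#1 MEM src=r2 held:WAW  <A:1 Mu:2 Ld:2 B:1 rd:6 wr:1>
#2 ALU src=r2,r6 dispatched  <A:0 Mu:2 Ld:2 B:1 rd:4 wr:0>
#3 MUL src=r5,r5 held:WR_PORT  <A:0 Mu:2 Ld:2 B:1 rd:4 wr:0>
#4 BR src=- dispatched  <A:0 Mu:2 Ld:2 B:0 rd:4 wr:0>
#5 MUL src=r7,r2 held:WR_PORT  <A:0 Mu:2 Ld:2 B:0 rd:4 wr:0>
#6 ALU src=r6,r1 held:FU  <A:0 Mu:2 Ld:2 B:0 rd:4 wr:0>

reason(slot 3) = WR_PORT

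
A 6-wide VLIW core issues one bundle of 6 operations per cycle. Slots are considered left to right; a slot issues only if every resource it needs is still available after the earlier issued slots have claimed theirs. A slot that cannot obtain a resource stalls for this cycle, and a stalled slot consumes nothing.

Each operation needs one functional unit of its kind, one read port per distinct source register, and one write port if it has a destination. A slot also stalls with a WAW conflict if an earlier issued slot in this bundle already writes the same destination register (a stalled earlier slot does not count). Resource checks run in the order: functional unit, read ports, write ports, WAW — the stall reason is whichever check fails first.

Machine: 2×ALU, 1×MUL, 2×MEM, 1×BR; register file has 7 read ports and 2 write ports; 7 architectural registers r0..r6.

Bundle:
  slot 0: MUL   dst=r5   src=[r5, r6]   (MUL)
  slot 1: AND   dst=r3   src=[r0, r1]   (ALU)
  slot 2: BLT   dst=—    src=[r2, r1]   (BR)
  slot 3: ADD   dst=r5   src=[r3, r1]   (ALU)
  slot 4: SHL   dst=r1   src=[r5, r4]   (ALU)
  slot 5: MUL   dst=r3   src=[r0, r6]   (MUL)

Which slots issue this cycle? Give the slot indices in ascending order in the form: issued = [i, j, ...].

issued = [0, 1, 2]

[0] MUL needs rd=2 wr=1: ok; after: ALU=2 MUL=0 MEM=2 BR=1, R=5, W=1
[1] ALU needs rd=2 wr=1: ok; after: ALU=1 MUL=0 MEM=2 BR=1, R=3, W=0
[2] BR needs rd=2 wr=0: ok; after: ALU=1 MUL=0 MEM=2 BR=0, R=1, W=0
[3] ALU needs rd=2 wr=1: RD_PORT; after: ALU=1 MUL=0 MEM=2 BR=0, R=1, W=0
[4] ALU needs rd=2 wr=1: RD_PORT; after: ALU=1 MUL=0 MEM=2 BR=0, R=1, W=0
[5] MUL needs rd=2 wr=1: FU; after: ALU=1 MUL=0 MEM=2 BR=0, R=1, W=0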